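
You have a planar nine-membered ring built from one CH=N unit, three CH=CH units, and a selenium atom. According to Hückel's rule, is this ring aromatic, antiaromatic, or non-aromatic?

Aromatic

Check conjugation: every atom in a ring double bond is sp² and brings one electron to the p orbital; each =N– nitrogen is pyridine-type (lone pair in the sp² plane, one electron in the p orbital); the selenium donates one lone pair from its p orbital — every position has a p orbital, so the cyclic π system is continuous.
Adding the contributions, 4 × 2 = 8 from the double-bond units + 2 from the Se atom = 10.
That gives a 4n+2 count (10, n = 2).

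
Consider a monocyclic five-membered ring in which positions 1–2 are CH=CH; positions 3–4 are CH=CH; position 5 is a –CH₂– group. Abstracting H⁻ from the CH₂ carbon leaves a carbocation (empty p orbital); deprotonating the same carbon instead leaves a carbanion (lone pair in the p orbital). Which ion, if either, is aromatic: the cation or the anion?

In either ion the ring is fully conjugated: every atom, including the new sp² carbon, supplies a p orbital.
Cation: 2 × 2 + 0 = 4 π electrons → 4(1), antiaromatic.
Anion: 2 × 2 + 2 = 6 π electrons → 4(1)+2, aromatic.

The anion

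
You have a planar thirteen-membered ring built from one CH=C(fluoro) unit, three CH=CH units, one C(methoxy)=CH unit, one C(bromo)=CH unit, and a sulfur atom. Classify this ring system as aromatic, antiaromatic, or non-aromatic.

Aromatic

All ring atoms are sp² and supply a p orbital to the ring (each doubly-bonded ring atom is sp² with one p-orbital electron; the sulfur donates one lone pair from its p orbital); the conjugation is uninterrupted.
Tallying contributions gives 6 × 2 = 12 from the double-bond units + 2 from the S atom = 14.
With 14 π electrons (n = 3), the Hückel 4n+2 condition holds.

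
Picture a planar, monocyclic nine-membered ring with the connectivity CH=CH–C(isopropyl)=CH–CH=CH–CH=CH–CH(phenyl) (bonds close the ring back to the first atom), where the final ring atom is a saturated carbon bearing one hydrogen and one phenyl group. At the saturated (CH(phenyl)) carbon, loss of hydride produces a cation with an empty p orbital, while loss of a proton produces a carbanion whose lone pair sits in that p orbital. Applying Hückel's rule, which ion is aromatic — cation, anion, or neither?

Both ions have a continuous loop of p orbitals — each ring atom is sp².
Cation: 4 × 2 + 0 = 8 π electrons → 4(2), antiaromatic.
Anion: 4 × 2 + 2 = 10 π electrons → 4(2)+2, aromatic.

The anion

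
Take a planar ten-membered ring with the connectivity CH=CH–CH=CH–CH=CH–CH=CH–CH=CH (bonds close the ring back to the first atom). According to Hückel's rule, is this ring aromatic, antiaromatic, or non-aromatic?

Aromatic

All ring atoms are sp² and supply a p orbital to the ring (every atom in a ring double bond is sp² and brings one electron to the p orbital); the conjugation is uninterrupted.
π-electron count: 5 × 2 = 10 from the 5 double-bond units.
That gives a 4n+2 count (10, n = 2).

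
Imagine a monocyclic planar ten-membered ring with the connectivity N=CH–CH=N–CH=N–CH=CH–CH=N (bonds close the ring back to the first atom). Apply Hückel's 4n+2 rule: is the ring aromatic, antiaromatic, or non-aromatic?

Aromatic

Check conjugation: every atom in a ring double bond is sp² and brings one electron to the p orbital; each =N– nitrogen is pyridine-type (lone pair in the sp² plane, one electron in the p orbital) — every position has a p orbital, so the cyclic π system is continuous.
Counting π electrons: 5 × 2 = 10 from the 5 double-bond units.
With 10 π electrons (n = 2), the Hückel 4n+2 condition holds.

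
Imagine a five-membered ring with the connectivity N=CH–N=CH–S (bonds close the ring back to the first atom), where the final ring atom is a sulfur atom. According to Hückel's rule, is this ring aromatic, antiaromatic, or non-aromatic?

Aromatic

Check conjugation: the double-bond atoms are sp², each contributing one p electron; each sp² =N– keeps its lone pair in-plane and puts one electron into the π system; the sulfur donates one lone pair from its p orbital — every position has a p orbital, so the cyclic π system is continuous.
Adding the contributions, 2 × 2 = 4 from the double-bond units + 2 from the S atom = 6.
That gives a 4n+2 count (6, n = 1).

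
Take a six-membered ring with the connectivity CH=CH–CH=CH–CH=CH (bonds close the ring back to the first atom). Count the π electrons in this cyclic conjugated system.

6

All ring atoms are sp² and supply a p orbital to the ring (the double-bond atoms are sp², each contributing one p electron); the conjugation is uninterrupted.
Tallying contributions gives 3 × 2 = 6 from the 3 double-bond units.
(This ring is benzene.)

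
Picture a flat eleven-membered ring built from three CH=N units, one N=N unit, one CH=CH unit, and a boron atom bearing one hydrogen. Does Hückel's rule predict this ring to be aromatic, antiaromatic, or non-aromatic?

Aromatic

All ring atoms are sp² and supply a p orbital to the ring (every atom in a ring double bond is sp² and brings one electron to the p orbital; each =N– nitrogen is pyridine-type (lone pair in the sp² plane, one electron in the p orbital); the boron has an empty p orbital); the conjugation is uninterrupted.
Counting π electrons: 5 × 2 = 10 from the double-bond units + 0 from the BH atom = 10.
That gives a 4n+2 count (10, n = 2).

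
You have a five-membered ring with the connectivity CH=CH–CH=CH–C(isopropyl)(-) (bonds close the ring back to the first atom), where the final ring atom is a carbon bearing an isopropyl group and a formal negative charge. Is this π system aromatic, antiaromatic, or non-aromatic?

The p orbitals form a continuous loop: every atom in a ring double bond is sp² and brings one electron to the p orbital; the carbanion's lone pair occupies the p orbital. The ring is fully conjugated.
π-electron count: 2 × 2 = 4 from the double-bond units + 2 from the C(isopropyl)(-) atom = 6.
Since 6 = 4·1 + 2, the ring meets the 4n+2 criterion.

Aromatic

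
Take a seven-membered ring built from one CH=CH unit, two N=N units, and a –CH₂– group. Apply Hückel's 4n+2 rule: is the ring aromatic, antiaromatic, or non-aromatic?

Non-aromatic

At the CH2 position, the tetrahedral CH₂ carbon is sp³ and has no p orbital in the ring π system; the ring's p-orbital overlap is broken there.
Hückel's rule only applies to fully conjugated rings, so this one is simply non-aromatic.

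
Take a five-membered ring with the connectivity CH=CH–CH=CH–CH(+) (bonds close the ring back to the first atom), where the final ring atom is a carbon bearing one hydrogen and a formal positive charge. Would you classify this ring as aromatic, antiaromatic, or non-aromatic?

The p orbitals form a continuous loop: every atom in a ring double bond is sp² and brings one electron to the p orbital; the carbocation has an empty p orbital. The ring is fully conjugated.
Tallying contributions gives 2 × 2 = 4 from the double-bond units + 0 from the CH(+) atom = 4.
With 4 = 4·1 π electrons, Hückel's rule classifies the planar ring as antiaromatic.
This is the cyclopentadienyl cation.

Antiaromatic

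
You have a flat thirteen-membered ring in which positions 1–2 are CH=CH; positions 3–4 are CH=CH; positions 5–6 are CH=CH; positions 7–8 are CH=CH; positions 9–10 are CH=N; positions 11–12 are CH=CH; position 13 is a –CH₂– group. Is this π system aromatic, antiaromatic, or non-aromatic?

Non-aromatic

At the CH2 position, the tetrahedral CH₂ carbon is sp³ and has no p orbital in the ring π system; the ring's p-orbital overlap is broken there.
A ring that is not fully conjugated cannot be aromatic or antiaromatic regardless of its π-electron count.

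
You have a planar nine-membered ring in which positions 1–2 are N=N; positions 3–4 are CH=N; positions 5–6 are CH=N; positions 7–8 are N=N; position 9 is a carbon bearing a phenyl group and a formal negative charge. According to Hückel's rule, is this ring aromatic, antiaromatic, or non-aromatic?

Aromatic

All ring atoms are sp² and supply a p orbital to the ring (every atom in a ring double bond is sp² and brings one electron to the p orbital; the doubly-bonded nitrogens are pyridine-type — their lone pairs lie in the ring plane, leaving one electron in the p orbital; the carbanion's lone pair occupies the p orbital); the conjugation is uninterrupted.
Adding the contributions, 4 × 2 = 8 from the double-bond units + 2 from the C(phenyl)(-) atom = 10.
That gives a 4n+2 count (10, n = 2).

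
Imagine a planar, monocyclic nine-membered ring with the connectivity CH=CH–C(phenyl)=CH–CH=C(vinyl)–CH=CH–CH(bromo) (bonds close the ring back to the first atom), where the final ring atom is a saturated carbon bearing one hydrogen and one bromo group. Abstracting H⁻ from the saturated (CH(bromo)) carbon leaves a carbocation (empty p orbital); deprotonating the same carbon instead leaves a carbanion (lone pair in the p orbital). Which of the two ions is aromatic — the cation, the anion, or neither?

In either ion the ring is fully conjugated: every atom, including the new sp² carbon, supplies a p orbital.
Cation: 4 × 2 + 0 = 8 π electrons → 4(2), antiaromatic.
Anion: 4 × 2 + 2 = 10 π electrons → 4(2)+2, aromatic.

The anion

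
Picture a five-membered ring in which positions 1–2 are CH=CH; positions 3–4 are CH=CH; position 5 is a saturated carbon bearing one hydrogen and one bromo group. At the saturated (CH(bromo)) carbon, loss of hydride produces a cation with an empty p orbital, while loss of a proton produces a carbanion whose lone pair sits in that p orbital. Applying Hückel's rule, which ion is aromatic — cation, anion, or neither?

Both ions have a continuous loop of p orbitals — each ring atom is sp².
Cation: 2 × 2 + 0 = 4 π electrons → 4(1), antiaromatic.
Anion: 2 × 2 + 2 = 6 π electrons → 4(1)+2, aromatic.

The anion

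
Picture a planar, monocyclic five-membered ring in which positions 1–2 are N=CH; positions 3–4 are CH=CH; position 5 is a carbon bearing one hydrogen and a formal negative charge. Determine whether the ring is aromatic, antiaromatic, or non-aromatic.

The p orbitals form a continuous loop: each doubly-bonded ring atom is sp² with one p-orbital electron; each sp² =N– keeps its lone pair in-plane and puts one electron into the π system; the carbanion's lone pair occupies the p orbital. The ring is fully conjugated.
π-electron count: 2 × 2 = 4 from the double-bond units + 2 from the CH(-) atom = 6.
Since 6 = 4·1 + 2, the ring meets the 4n+2 criterion.

Aromatic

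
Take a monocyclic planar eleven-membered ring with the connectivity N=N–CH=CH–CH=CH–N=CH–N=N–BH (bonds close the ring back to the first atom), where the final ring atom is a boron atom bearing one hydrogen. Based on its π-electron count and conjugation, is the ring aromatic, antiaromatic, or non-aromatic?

Aromatic

Every ring atom contributes a p orbital perpendicular to the ring (each doubly-bonded ring atom is sp² with one p-orbital electron; the doubly-bonded nitrogens are pyridine-type — their lone pairs lie in the ring plane, leaving one electron in the p orbital; the boron has an empty p orbital), so the π system is cyclic and fully conjugated.
Counting π electrons: 5 × 2 = 10 from the double-bond units + 0 from the BH atom = 10.
That gives a 4n+2 count (10, n = 2).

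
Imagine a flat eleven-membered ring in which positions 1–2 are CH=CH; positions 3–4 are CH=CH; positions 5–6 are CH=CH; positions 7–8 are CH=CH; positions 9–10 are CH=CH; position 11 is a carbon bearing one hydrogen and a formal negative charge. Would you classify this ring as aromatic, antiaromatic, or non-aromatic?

All ring atoms are sp² and supply a p orbital to the ring (every atom in a ring double bond is sp² and brings one electron to the p orbital; the carbanion's lone pair occupies the p orbital); the conjugation is uninterrupted.
π-electron count: 5 × 2 = 10 from the double-bond units + 2 from the CH(-) atom = 12.
With 12 = 4·3 π electrons, Hückel's rule classifies the planar ring as antiaromatic.

Antiaromatic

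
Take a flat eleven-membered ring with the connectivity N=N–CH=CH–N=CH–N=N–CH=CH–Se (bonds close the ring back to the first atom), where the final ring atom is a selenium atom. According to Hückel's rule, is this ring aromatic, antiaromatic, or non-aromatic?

Every ring atom contributes a p orbital perpendicular to the ring (the double-bond atoms are sp², each contributing one p electron; each sp² =N– keeps its lone pair in-plane and puts one electron into the π system; the selenium donates one lone pair from its p orbital), so the π system is cyclic and fully conjugated.
π-electron count: 5 × 2 = 10 from the double-bond units + 2 from the Se atom = 12.
A 4n π count (12, n = 3) in a planar conjugated ring means antiaromatic.

Antiaromatic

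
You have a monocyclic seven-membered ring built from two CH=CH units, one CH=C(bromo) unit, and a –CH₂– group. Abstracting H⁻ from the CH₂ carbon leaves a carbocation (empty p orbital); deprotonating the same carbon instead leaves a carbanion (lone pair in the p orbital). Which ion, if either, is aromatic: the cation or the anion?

Once that carbon is sp², every ring atom has a p orbital and both ions are fully conjugated.
Cation: 3 × 2 + 0 = 6 π electrons → 4(1)+2, aromatic.
Anion: 3 × 2 + 2 = 8 π electrons → 4(2), antiaromatic.

The cation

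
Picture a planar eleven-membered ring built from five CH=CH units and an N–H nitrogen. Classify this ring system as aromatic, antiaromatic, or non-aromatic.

Antiaromatic

All ring atoms are sp² and supply a p orbital to the ring (every atom in a ring double bond is sp² and brings one electron to the p orbital; the pyrrole-type nitrogen donates its lone pair from the p orbital); the conjugation is uninterrupted.
Adding the contributions, 5 × 2 = 10 from the double-bond units + 2 from the NH atom = 12.
12 is a 4n count (n = 3), so the planar conjugated ring is antiaromatic.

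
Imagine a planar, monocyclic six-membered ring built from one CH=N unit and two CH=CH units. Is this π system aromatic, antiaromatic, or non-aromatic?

Check conjugation: every atom in a ring double bond is sp² and brings one electron to the p orbital; the doubly-bonded nitrogens are pyridine-type — their lone pairs lie in the ring plane, leaving one electron in the p orbital — every position has a p orbital, so the cyclic π system is continuous.
Adding the contributions, 3 × 2 = 6 from the 3 double-bond units.
With 6 π electrons (n = 1), the Hückel 4n+2 condition holds.

Aromatic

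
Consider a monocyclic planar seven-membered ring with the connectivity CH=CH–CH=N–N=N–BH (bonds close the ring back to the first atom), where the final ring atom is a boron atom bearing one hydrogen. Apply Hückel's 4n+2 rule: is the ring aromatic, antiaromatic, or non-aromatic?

All ring atoms are sp² and supply a p orbital to the ring (every atom in a ring double bond is sp² and brings one electron to the p orbital; each sp² =N– keeps its lone pair in-plane and puts one electron into the π system; the boron has an empty p orbital); the conjugation is uninterrupted.
Adding the contributions, 3 × 2 = 6 from the double-bond units + 0 from the BH atom = 6.
With 6 π electrons (n = 1), the Hückel 4n+2 condition holds.

Aromatic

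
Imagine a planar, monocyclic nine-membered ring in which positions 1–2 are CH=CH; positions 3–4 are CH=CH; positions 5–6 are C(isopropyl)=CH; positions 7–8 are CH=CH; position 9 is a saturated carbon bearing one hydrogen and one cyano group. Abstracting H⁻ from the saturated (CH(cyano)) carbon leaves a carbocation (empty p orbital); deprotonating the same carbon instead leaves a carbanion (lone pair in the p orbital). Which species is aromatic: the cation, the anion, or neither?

In both ions every ring atom is sp² and contributes a p orbital, so both rings are fully conjugated.
Cation: 4 × 2 + 0 = 8 π electrons → 4(2), antiaromatic.
Anion: 4 × 2 + 2 = 10 π electrons → 4(2)+2, aromatic.

The anion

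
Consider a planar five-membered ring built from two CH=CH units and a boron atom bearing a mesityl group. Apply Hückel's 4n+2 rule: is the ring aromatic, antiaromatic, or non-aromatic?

Check conjugation: the double-bond atoms are sp², each contributing one p electron; the boron has an empty p orbital — every position has a p orbital, so the cyclic π system is continuous.
Adding the contributions, 2 × 2 = 4 from the double-bond units + 0 from the B(mesityl) atom = 4.
With 4 = 4·1 π electrons, Hückel's rule classifies the planar ring as antiaromatic.

Antiaromatic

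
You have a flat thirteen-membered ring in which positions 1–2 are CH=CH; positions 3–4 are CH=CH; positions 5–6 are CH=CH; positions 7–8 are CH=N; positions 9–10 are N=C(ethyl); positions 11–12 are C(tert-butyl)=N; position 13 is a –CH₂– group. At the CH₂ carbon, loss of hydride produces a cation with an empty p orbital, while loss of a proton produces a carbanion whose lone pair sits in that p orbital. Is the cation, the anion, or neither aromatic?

Both ions have a continuous loop of p orbitals — each ring atom is sp².
Cation: 6 × 2 + 0 = 12 π electrons → 4(3), antiaromatic.
Anion: 6 × 2 + 2 = 14 π electrons → 4(3)+2, aromatic.

The anion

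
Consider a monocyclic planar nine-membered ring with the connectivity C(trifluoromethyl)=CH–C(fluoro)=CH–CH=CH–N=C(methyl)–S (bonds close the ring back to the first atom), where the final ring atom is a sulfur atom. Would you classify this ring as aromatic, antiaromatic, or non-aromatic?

All ring atoms are sp² and supply a p orbital to the ring (every atom in a ring double bond is sp² and brings one electron to the p orbital; each sp² =N– keeps its lone pair in-plane and puts one electron into the π system; the sulfur donates one lone pair from its p orbital); the conjugation is uninterrupted.
Counting π electrons: 4 × 2 = 8 from the double-bond units + 2 from the S atom = 10.
Since 10 = 4·2 + 2, the ring meets the 4n+2 criterion.

Aromatic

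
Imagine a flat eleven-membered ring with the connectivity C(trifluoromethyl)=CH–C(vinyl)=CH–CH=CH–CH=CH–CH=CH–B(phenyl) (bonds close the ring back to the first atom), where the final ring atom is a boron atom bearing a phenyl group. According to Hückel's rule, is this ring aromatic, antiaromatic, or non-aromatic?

Aromatic

The p orbitals form a continuous loop: the double-bond atoms are sp², each contributing one p electron; the boron has an empty p orbital. The ring is fully conjugated.
Adding the contributions, 5 × 2 = 10 from the double-bond units + 0 from the B(phenyl) atom = 10.
With 10 π electrons (n = 2), the Hückel 4n+2 condition holds.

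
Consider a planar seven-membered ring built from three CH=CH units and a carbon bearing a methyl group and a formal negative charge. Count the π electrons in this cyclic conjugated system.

8

Check conjugation: each doubly-bonded ring atom is sp² with one p-orbital electron; the carbanion's lone pair occupies the p orbital — every position has a p orbital, so the cyclic π system is continuous.
Tallying contributions gives 3 × 2 = 6 from the double-bond units + 2 from the C(methyl)(-) atom = 8.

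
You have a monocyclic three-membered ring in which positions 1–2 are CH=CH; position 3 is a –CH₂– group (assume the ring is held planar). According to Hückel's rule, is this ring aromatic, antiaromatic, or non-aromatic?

Non-aromatic

At the CH2 position, the tetrahedral CH₂ carbon is sp³ and has no p orbital in the ring π system; the ring's p-orbital overlap is broken there.
Hückel's rule only applies to fully conjugated rings, so this one is simply non-aromatic.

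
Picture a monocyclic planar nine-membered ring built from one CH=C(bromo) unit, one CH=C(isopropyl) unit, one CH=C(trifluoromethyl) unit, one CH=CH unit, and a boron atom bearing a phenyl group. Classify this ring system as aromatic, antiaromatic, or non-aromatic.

Antiaromatic

The p orbitals form a continuous loop: the double-bond atoms are sp², each contributing one p electron; the boron has an empty p orbital. The ring is fully conjugated.
π-electron count: 4 × 2 = 8 from the double-bond units + 0 from the B(phenyl) atom = 8.
8 = 4(2); a planar, fully conjugated 4n system is antiaromatic.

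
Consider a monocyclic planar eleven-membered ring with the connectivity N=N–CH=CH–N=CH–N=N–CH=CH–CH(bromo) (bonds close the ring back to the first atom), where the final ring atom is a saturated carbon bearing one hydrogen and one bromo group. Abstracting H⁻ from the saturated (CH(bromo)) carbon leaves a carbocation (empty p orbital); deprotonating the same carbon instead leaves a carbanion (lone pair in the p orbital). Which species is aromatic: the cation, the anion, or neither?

The cation

In both ions every ring atom is sp² and contributes a p orbital, so both rings are fully conjugated.
Cation: 5 × 2 + 0 = 10 π electrons → 4(2)+2, aromatic.
Anion: 5 × 2 + 2 = 12 π electrons → 4(3), antiaromatic.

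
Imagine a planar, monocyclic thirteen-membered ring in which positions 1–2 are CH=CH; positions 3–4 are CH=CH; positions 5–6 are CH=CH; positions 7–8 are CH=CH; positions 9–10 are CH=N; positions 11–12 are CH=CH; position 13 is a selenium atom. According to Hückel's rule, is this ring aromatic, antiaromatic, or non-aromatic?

All ring atoms are sp² and supply a p orbital to the ring (the double-bond atoms are sp², each contributing one p electron; the doubly-bonded nitrogens are pyridine-type — their lone pairs lie in the ring plane, leaving one electron in the p orbital; the selenium donates one lone pair from its p orbital); the conjugation is uninterrupted.
Counting π electrons: 6 × 2 = 12 from the double-bond units + 2 from the Se atom = 14.
With 14 π electrons (n = 3), the Hückel 4n+2 condition holds.

Aromatic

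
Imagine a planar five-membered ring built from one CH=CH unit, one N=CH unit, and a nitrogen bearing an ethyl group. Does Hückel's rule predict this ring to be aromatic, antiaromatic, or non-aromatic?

Aromatic

Every ring atom contributes a p orbital perpendicular to the ring (each doubly-bonded ring atom is sp² with one p-orbital electron; the doubly-bonded nitrogens are pyridine-type — their lone pairs lie in the ring plane, leaving one electron in the p orbital; the pyrrole-type nitrogen donates its lone pair from the p orbital), so the π system is cyclic and fully conjugated.
Counting π electrons: 2 × 2 = 4 from the double-bond units + 2 from the N(ethyl) atom = 6.
That gives a 4n+2 count (6, n = 1).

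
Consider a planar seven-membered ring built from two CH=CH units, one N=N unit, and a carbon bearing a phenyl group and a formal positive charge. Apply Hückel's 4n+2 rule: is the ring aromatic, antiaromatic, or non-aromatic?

Aromatic

The p orbitals form a continuous loop: every atom in a ring double bond is sp² and brings one electron to the p orbital; each =N– nitrogen is pyridine-type (lone pair in the sp² plane, one electron in the p orbital); the carbocation has an empty p orbital. The ring is fully conjugated.
Counting π electrons: 3 × 2 = 6 from the double-bond units + 0 from the C(phenyl)(+) atom = 6.
That gives a 4n+2 count (6, n = 1).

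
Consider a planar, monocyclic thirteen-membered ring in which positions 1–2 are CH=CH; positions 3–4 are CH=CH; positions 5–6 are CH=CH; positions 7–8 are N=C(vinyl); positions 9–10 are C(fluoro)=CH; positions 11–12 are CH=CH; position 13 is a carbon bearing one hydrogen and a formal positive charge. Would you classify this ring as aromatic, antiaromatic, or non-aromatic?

Antiaromatic

Every ring atom contributes a p orbital perpendicular to the ring (each doubly-bonded ring atom is sp² with one p-orbital electron; each =N– nitrogen is pyridine-type (lone pair in the sp² plane, one electron in the p orbital); the carbocation has an empty p orbital), so the π system is cyclic and fully conjugated.
π-electron count: 6 × 2 = 12 from the double-bond units + 0 from the CH(+) atom = 12.
A 4n π count (12, n = 3) in a planar conjugated ring means antiaromatic.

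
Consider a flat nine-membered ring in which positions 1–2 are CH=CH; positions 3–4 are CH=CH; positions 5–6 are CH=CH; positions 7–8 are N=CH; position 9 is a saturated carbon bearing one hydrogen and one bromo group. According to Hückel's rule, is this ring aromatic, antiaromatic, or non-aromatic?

The CH(bromo) position has four σ bonds — that saturated carbon is sp³ and has no p orbital in the ring π system — so the cyclic conjugation is interrupted.
Hückel's rule only applies to fully conjugated rings, so this one is simply non-aromatic.

Non-aromatic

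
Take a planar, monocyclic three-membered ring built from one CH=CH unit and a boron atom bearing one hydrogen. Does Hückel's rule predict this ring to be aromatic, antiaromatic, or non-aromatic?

All ring atoms are sp² and supply a p orbital to the ring (every atom in a ring double bond is sp² and brings one electron to the p orbital; the boron has an empty p orbital); the conjugation is uninterrupted.
Tallying contributions gives 1 × 2 = 2 from the double-bond unit + 0 from the BH atom = 2.
That gives a 4n+2 count (2, n = 0).

Aromatic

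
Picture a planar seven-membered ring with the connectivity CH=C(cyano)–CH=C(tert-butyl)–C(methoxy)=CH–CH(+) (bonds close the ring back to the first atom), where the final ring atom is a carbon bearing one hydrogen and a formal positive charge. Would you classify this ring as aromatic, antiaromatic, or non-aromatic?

Check conjugation: each doubly-bonded ring atom is sp² with one p-orbital electron; the carbocation has an empty p orbital — every position has a p orbital, so the cyclic π system is continuous.
Adding the contributions, 3 × 2 = 6 from the double-bond units + 0 from the CH(+) atom = 6.
6 = 4(1) + 2, which satisfies Hückel's 4n+2 rule.

Aromatic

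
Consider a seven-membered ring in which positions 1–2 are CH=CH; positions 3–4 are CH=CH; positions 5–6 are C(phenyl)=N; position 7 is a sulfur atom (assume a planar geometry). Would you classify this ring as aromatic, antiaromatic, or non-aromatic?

Antiaromatic

Check conjugation: the double-bond atoms are sp², each contributing one p electron; each sp² =N– keeps its lone pair in-plane and puts one electron into the π system; the sulfur donates one lone pair from its p orbital — every position has a p orbital, so the cyclic π system is continuous.
Counting π electrons: 3 × 2 = 6 from the double-bond units + 2 from the S atom = 8.
With 8 = 4·2 π electrons, Hückel's rule classifies the planar ring as antiaromatic.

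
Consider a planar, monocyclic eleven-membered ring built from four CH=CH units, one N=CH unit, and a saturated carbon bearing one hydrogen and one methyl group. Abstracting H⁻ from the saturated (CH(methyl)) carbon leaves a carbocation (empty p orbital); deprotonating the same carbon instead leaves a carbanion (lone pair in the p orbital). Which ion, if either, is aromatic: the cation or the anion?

The cation

In both ions every ring atom is sp² and contributes a p orbital, so both rings are fully conjugated.
Cation: 5 × 2 + 0 = 10 π electrons → 4(2)+2, aromatic.
Anion: 5 × 2 + 2 = 12 π electrons → 4(3), antiaromatic.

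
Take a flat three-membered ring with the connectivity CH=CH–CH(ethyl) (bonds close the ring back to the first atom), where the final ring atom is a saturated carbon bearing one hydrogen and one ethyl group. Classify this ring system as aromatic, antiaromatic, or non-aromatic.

The CH(ethyl) position has four σ bonds — that saturated carbon is sp³ and has no p orbital in the ring π system — so the cyclic conjugation is interrupted.
A ring that is not fully conjugated cannot be aromatic or antiaromatic regardless of its π-electron count.

Non-aromatic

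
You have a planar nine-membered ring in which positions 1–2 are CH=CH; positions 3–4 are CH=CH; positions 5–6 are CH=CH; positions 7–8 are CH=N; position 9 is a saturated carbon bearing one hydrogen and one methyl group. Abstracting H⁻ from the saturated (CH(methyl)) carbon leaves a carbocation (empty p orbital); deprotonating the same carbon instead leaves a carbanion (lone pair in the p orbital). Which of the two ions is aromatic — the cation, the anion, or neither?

Both ions have a continuous loop of p orbitals — each ring atom is sp².
Cation: 4 × 2 + 0 = 8 π electrons → 4(2), antiaromatic.
Anion: 4 × 2 + 2 = 10 π electrons → 4(2)+2, aromatic.

The anion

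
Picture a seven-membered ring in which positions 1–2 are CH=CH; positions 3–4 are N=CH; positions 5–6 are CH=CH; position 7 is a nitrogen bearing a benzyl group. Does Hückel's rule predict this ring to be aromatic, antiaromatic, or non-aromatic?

Antiaromatic

All ring atoms are sp² and supply a p orbital to the ring (the double-bond atoms are sp², each contributing one p electron; each =N– nitrogen is pyridine-type (lone pair in the sp² plane, one electron in the p orbital); the pyrrole-type nitrogen donates its lone pair from the p orbital); the conjugation is uninterrupted.
Tallying contributions gives 3 × 2 = 6 from the double-bond units + 2 from the N(benzyl) atom = 8.
8 is a 4n count (n = 2), so the planar conjugated ring is antiaromatic.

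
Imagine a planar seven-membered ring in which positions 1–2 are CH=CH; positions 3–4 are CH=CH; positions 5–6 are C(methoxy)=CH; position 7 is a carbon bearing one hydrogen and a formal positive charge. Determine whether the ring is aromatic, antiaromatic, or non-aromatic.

Aromatic

All ring atoms are sp² and supply a p orbital to the ring (each doubly-bonded ring atom is sp² with one p-orbital electron; the carbocation has an empty p orbital); the conjugation is uninterrupted.
Adding the contributions, 3 × 2 = 6 from the double-bond units + 0 from the CH(+) atom = 6.
Since 6 = 4·1 + 2, the ring meets the 4n+2 criterion.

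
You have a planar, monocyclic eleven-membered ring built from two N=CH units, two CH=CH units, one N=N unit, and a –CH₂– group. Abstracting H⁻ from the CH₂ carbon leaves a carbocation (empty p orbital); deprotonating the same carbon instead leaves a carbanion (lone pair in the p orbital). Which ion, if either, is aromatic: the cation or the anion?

The cation

Both ions have a continuous loop of p orbitals — each ring atom is sp².
Cation: 5 × 2 + 0 = 10 π electrons → 4(2)+2, aromatic.
Anion: 5 × 2 + 2 = 12 π electrons → 4(3), antiaromatic.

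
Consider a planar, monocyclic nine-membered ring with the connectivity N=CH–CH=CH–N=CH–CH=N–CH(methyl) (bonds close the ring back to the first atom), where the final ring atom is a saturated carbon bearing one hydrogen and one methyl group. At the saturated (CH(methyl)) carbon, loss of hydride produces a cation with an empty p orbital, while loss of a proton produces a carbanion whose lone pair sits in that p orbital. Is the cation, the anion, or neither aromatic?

The anion

In either ion the ring is fully conjugated: every atom, including the new sp² carbon, supplies a p orbital.
Cation: 4 × 2 + 0 = 8 π electrons → 4(2), antiaromatic.
Anion: 4 × 2 + 2 = 10 π electrons → 4(2)+2, aromatic.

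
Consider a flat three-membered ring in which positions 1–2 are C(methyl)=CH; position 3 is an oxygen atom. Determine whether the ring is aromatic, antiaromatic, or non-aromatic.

Antiaromatic

Every ring atom contributes a p orbital perpendicular to the ring (each doubly-bonded ring atom is sp² with one p-orbital electron; the oxygen donates one lone pair from its p orbital), so the π system is cyclic and fully conjugated.
π-electron count: 1 × 2 = 2 from the double-bond unit + 2 from the O atom = 4.
4 is a 4n count (n = 1), so the planar conjugated ring is antiaromatic.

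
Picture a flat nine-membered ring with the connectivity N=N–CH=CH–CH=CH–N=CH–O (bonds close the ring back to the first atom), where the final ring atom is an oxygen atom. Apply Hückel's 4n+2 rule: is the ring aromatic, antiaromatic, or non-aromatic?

Aromatic

All ring atoms are sp² and supply a p orbital to the ring (each doubly-bonded ring atom is sp² with one p-orbital electron; each sp² =N– keeps its lone pair in-plane and puts one electron into the π system; the oxygen donates one lone pair from its p orbital); the conjugation is uninterrupted.
Tallying contributions gives 4 × 2 = 8 from the double-bond units + 2 from the O atom = 10.
With 10 π electrons (n = 2), the Hückel 4n+2 condition holds.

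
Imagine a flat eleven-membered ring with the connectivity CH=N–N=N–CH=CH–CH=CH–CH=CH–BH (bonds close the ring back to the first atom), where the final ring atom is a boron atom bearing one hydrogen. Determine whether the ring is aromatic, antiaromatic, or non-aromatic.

All ring atoms are sp² and supply a p orbital to the ring (the double-bond atoms are sp², each contributing one p electron; each sp² =N– keeps its lone pair in-plane and puts one electron into the π system; the boron has an empty p orbital); the conjugation is uninterrupted.
Counting π electrons: 5 × 2 = 10 from the double-bond units + 0 from the BH atom = 10.
10 = 4(2) + 2, which satisfies Hückel's 4n+2 rule.

Aromatic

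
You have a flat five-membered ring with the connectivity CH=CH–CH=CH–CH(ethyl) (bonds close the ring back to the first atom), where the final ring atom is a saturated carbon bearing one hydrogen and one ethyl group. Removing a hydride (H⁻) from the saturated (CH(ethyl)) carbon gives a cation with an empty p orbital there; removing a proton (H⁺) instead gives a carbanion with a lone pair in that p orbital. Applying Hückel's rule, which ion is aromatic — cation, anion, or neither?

The anion

In both ions every ring atom is sp² and contributes a p orbital, so both rings are fully conjugated.
Cation: 2 × 2 + 0 = 4 π electrons → 4(1), antiaromatic.
Anion: 2 × 2 + 2 = 6 π electrons → 4(1)+2, aromatic.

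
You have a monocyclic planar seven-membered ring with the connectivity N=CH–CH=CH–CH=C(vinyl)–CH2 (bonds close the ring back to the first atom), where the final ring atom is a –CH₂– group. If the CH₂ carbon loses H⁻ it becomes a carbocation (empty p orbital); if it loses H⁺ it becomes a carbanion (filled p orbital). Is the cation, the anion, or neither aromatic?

The cation

Once that carbon is sp², every ring atom has a p orbital and both ions are fully conjugated.
Cation: 3 × 2 + 0 = 6 π electrons → 4(1)+2, aromatic.
Anion: 3 × 2 + 2 = 8 π electrons → 4(2), antiaromatic.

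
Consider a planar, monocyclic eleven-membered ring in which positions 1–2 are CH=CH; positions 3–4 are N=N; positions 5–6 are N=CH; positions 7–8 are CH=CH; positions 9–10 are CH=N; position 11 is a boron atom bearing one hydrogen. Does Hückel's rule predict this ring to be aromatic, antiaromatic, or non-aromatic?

Aromatic

Check conjugation: each doubly-bonded ring atom is sp² with one p-orbital electron; each sp² =N– keeps its lone pair in-plane and puts one electron into the π system; the boron has an empty p orbital — every position has a p orbital, so the cyclic π system is continuous.
Tallying contributions gives 5 × 2 = 10 from the double-bond units + 0 from the BH atom = 10.
Since 10 = 4·2 + 2, the ring meets the 4n+2 criterion.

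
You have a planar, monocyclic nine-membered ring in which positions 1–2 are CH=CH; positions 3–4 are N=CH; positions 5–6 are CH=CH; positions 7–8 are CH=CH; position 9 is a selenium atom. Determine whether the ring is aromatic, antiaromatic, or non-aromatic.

Check conjugation: each doubly-bonded ring atom is sp² with one p-orbital electron; the doubly-bonded nitrogens are pyridine-type — their lone pairs lie in the ring plane, leaving one electron in the p orbital; the selenium donates one lone pair from its p orbital — every position has a p orbital, so the cyclic π system is continuous.
Counting π electrons: 4 × 2 = 8 from the double-bond units + 2 from the Se atom = 10.
With 10 π electrons (n = 2), the Hückel 4n+2 condition holds.

Aromatic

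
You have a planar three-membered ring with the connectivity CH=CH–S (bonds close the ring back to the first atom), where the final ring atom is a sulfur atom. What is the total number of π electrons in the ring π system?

4

Every ring atom contributes a p orbital perpendicular to the ring (every atom in a ring double bond is sp² and brings one electron to the p orbital; the sulfur donates one lone pair from its p orbital), so the π system is cyclic and fully conjugated.
Counting π electrons: 1 × 2 = 2 from the double-bond unit + 2 from the S atom = 4.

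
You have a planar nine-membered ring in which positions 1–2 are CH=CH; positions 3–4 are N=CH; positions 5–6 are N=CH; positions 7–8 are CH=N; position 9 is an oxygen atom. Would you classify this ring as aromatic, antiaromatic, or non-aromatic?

All ring atoms are sp² and supply a p orbital to the ring (every atom in a ring double bond is sp² and brings one electron to the p orbital; each =N– nitrogen is pyridine-type (lone pair in the sp² plane, one electron in the p orbital); the oxygen donates one lone pair from its p orbital); the conjugation is uninterrupted.
Tallying contributions gives 4 × 2 = 8 from the double-bond units + 2 from the O atom = 10.
With 10 π electrons (n = 2), the Hückel 4n+2 condition holds.

Aromatic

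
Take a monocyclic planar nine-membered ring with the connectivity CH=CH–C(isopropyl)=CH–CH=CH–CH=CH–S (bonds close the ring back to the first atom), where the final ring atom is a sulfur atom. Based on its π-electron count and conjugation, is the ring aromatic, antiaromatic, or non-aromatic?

Aromatic

Every ring atom contributes a p orbital perpendicular to the ring (every atom in a ring double bond is sp² and brings one electron to the p orbital; the sulfur donates one lone pair from its p orbital), so the π system is cyclic and fully conjugated.
Tallying contributions gives 4 × 2 = 8 from the double-bond units + 2 from the S atom = 10.
10 = 4(2) + 2, which satisfies Hückel's 4n+2 rule.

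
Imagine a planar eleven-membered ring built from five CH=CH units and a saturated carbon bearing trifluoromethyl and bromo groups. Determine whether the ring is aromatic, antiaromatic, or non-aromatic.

Because that saturated carbon is sp³ and has no p orbital in the ring π system at the C(trifluoromethyl)(bromo) position, the π system cannot extend all the way around the ring.
Without a continuous loop of overlapping p orbitals the Hückel electron count never comes into play.

Non-aromatic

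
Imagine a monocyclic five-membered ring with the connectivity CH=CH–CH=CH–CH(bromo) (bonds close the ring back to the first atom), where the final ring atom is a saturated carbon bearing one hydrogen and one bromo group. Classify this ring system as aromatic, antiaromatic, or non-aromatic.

Non-aromatic

At the CH(bromo) position, that saturated carbon is sp³ and has no p orbital in the ring π system; the ring's p-orbital overlap is broken there.
A ring that is not fully conjugated cannot be aromatic or antiaromatic regardless of its π-electron count.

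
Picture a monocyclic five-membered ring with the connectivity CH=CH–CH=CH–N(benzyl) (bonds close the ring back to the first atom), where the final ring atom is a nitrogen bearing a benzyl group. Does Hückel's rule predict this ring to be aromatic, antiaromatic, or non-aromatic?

All ring atoms are sp² and supply a p orbital to the ring (every atom in a ring double bond is sp² and brings one electron to the p orbital; the pyrrole-type nitrogen donates its lone pair from the p orbital); the conjugation is uninterrupted.
Tallying contributions gives 2 × 2 = 4 from the double-bond units + 2 from the N(benzyl) atom = 6.
That gives a 4n+2 count (6, n = 1).

Aromatic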